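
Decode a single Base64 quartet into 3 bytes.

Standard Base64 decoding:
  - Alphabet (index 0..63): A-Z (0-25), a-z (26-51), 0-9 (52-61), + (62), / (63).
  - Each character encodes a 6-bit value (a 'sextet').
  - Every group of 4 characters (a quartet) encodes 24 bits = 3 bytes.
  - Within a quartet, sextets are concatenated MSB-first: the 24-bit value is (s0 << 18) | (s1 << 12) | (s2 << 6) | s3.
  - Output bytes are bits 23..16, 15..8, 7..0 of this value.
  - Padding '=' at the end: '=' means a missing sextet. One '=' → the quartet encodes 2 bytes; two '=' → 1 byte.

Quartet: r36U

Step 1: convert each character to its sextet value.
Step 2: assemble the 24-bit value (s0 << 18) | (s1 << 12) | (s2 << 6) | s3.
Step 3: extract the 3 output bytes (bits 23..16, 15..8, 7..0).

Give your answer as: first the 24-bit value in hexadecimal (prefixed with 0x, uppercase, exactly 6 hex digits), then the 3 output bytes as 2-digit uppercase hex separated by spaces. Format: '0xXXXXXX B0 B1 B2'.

Answer: 0xAF7E94 AF 7E 94

Derivation:
Sextets: r=43, 3=55, 6=58, U=20
24-bit: (43<<18) | (55<<12) | (58<<6) | 20
      = 0xAC0000 | 0x037000 | 0x000E80 | 0x000014
      = 0xAF7E94
Bytes: (v>>16)&0xFF=AF, (v>>8)&0xFF=7E, v&0xFF=94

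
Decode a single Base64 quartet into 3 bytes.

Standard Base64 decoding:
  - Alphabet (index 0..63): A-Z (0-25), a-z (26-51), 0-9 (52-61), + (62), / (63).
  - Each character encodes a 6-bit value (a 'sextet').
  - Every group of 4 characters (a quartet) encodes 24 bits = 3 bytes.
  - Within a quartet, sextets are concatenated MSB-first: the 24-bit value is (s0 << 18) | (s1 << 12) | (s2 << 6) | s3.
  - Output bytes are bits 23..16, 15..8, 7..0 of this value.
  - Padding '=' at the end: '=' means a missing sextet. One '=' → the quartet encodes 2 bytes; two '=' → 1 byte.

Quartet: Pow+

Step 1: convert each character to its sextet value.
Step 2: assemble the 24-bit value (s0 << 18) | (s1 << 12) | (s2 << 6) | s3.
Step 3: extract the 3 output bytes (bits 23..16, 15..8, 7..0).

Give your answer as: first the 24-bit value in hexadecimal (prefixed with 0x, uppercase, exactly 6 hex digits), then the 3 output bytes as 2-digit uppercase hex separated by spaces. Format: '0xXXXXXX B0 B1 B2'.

Sextets: P=15, o=40, w=48, +=62
24-bit: (15<<18) | (40<<12) | (48<<6) | 62
      = 0x3C0000 | 0x028000 | 0x000C00 | 0x00003E
      = 0x3E8C3E
Bytes: (v>>16)&0xFF=3E, (v>>8)&0xFF=8C, v&0xFF=3E

Answer: 0x3E8C3E 3E 8C 3E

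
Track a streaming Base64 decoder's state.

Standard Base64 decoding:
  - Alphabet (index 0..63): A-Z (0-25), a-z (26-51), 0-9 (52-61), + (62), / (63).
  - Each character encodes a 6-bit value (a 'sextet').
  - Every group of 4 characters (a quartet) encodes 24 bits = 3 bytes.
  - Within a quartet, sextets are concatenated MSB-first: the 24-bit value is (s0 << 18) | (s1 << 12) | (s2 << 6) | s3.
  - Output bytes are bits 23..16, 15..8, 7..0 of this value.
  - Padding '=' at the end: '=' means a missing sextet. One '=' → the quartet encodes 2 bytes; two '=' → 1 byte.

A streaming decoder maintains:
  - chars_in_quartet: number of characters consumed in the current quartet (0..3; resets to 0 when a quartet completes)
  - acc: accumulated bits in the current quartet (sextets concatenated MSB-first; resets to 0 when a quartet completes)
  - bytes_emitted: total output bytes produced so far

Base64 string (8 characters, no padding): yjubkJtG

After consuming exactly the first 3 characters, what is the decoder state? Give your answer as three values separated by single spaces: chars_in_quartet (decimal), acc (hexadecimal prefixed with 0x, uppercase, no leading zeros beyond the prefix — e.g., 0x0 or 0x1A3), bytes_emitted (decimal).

After char 0 ('y'=50): chars_in_quartet=1 acc=0x32 bytes_emitted=0
After char 1 ('j'=35): chars_in_quartet=2 acc=0xCA3 bytes_emitted=0
After char 2 ('u'=46): chars_in_quartet=3 acc=0x328EE bytes_emitted=0

Answer: 3 0x328EE 0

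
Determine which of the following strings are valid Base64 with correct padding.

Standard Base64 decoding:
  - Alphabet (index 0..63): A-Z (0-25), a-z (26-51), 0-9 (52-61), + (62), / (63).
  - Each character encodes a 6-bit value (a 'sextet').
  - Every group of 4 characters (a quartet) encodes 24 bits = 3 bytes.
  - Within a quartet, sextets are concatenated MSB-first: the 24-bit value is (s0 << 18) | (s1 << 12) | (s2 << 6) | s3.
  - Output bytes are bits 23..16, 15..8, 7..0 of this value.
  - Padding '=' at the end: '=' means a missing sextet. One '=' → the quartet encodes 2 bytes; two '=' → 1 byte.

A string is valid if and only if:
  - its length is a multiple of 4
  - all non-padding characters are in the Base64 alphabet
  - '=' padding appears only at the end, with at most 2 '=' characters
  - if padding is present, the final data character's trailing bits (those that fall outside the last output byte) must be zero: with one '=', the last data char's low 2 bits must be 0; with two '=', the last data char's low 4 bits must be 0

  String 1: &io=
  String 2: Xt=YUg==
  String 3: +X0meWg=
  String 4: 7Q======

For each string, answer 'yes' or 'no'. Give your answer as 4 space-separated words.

Answer: no no yes no

Derivation:
String 1: '&io=' → invalid (bad char(s): ['&'])
String 2: 'Xt=YUg==' → invalid (bad char(s): ['=']; '=' in middle)
String 3: '+X0meWg=' → valid
String 4: '7Q======' → invalid (6 pad chars (max 2))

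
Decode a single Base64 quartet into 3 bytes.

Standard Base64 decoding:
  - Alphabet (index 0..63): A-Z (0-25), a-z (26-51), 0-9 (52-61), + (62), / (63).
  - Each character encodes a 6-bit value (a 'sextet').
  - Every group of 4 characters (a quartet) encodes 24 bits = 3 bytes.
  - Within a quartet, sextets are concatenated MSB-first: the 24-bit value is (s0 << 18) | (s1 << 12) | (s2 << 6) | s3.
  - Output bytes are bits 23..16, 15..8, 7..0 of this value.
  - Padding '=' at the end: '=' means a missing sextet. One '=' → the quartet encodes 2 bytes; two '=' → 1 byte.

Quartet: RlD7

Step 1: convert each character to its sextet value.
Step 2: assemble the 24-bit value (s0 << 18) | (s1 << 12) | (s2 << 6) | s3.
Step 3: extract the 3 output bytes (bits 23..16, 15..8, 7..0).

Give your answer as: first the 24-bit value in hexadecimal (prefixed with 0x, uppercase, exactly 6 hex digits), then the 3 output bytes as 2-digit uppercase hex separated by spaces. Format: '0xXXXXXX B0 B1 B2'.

Answer: 0x4650FB 46 50 FB

Derivation:
Sextets: R=17, l=37, D=3, 7=59
24-bit: (17<<18) | (37<<12) | (3<<6) | 59
      = 0x440000 | 0x025000 | 0x0000C0 | 0x00003B
      = 0x4650FB
Bytes: (v>>16)&0xFF=46, (v>>8)&0xFF=50, v&0xFF=FB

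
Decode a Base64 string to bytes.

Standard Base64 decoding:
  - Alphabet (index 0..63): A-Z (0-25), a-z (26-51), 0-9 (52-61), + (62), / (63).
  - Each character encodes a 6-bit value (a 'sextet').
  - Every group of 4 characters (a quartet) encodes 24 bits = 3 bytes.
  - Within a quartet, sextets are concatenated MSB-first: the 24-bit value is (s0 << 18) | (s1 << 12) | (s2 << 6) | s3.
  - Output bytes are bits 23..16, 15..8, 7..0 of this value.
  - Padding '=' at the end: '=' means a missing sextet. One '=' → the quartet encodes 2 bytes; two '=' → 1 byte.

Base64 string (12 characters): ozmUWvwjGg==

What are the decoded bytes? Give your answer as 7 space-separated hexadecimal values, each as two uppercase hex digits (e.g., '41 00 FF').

After char 0 ('o'=40): chars_in_quartet=1 acc=0x28 bytes_emitted=0
After char 1 ('z'=51): chars_in_quartet=2 acc=0xA33 bytes_emitted=0
After char 2 ('m'=38): chars_in_quartet=3 acc=0x28CE6 bytes_emitted=0
After char 3 ('U'=20): chars_in_quartet=4 acc=0xA33994 -> emit A3 39 94, reset; bytes_emitted=3
After char 4 ('W'=22): chars_in_quartet=1 acc=0x16 bytes_emitted=3
After char 5 ('v'=47): chars_in_quartet=2 acc=0x5AF bytes_emitted=3
After char 6 ('w'=48): chars_in_quartet=3 acc=0x16BF0 bytes_emitted=3
After char 7 ('j'=35): chars_in_quartet=4 acc=0x5AFC23 -> emit 5A FC 23, reset; bytes_emitted=6
After char 8 ('G'=6): chars_in_quartet=1 acc=0x6 bytes_emitted=6
After char 9 ('g'=32): chars_in_quartet=2 acc=0x1A0 bytes_emitted=6
Padding '==': partial quartet acc=0x1A0 -> emit 1A; bytes_emitted=7

Answer: A3 39 94 5A FC 23 1A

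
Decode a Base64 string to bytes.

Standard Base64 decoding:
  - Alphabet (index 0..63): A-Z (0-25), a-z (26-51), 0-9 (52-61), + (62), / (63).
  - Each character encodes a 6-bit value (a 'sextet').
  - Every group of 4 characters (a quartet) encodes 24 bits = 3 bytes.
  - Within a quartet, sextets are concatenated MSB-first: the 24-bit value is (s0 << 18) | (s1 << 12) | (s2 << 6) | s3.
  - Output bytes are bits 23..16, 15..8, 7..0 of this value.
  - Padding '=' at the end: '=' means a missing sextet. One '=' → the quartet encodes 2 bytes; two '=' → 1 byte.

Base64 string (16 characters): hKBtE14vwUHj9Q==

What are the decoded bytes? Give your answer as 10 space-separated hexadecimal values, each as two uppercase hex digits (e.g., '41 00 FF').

Answer: 84 A0 6D 13 5E 2F C1 41 E3 F5

Derivation:
After char 0 ('h'=33): chars_in_quartet=1 acc=0x21 bytes_emitted=0
After char 1 ('K'=10): chars_in_quartet=2 acc=0x84A bytes_emitted=0
After char 2 ('B'=1): chars_in_quartet=3 acc=0x21281 bytes_emitted=0
After char 3 ('t'=45): chars_in_quartet=4 acc=0x84A06D -> emit 84 A0 6D, reset; bytes_emitted=3
After char 4 ('E'=4): chars_in_quartet=1 acc=0x4 bytes_emitted=3
After char 5 ('1'=53): chars_in_quartet=2 acc=0x135 bytes_emitted=3
After char 6 ('4'=56): chars_in_quartet=3 acc=0x4D78 bytes_emitted=3
After char 7 ('v'=47): chars_in_quartet=4 acc=0x135E2F -> emit 13 5E 2F, reset; bytes_emitted=6
After char 8 ('w'=48): chars_in_quartet=1 acc=0x30 bytes_emitted=6
After char 9 ('U'=20): chars_in_quartet=2 acc=0xC14 bytes_emitted=6
After char 10 ('H'=7): chars_in_quartet=3 acc=0x30507 bytes_emitted=6
After char 11 ('j'=35): chars_in_quartet=4 acc=0xC141E3 -> emit C1 41 E3, reset; bytes_emitted=9
After char 12 ('9'=61): chars_in_quartet=1 acc=0x3D bytes_emitted=9
After char 13 ('Q'=16): chars_in_quartet=2 acc=0xF50 bytes_emitted=9
Padding '==': partial quartet acc=0xF50 -> emit F5; bytes_emitted=10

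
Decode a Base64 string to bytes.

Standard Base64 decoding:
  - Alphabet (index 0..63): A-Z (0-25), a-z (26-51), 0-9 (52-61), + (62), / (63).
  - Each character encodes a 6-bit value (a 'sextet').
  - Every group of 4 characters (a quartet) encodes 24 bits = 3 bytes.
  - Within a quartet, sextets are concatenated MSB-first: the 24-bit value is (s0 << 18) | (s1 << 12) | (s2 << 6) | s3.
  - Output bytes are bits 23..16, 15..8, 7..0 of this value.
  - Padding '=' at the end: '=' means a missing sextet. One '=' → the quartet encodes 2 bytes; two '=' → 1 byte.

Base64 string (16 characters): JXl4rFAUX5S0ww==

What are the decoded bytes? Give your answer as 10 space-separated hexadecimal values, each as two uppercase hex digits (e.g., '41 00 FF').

Answer: 25 79 78 AC 50 14 5F 94 B4 C3

Derivation:
After char 0 ('J'=9): chars_in_quartet=1 acc=0x9 bytes_emitted=0
After char 1 ('X'=23): chars_in_quartet=2 acc=0x257 bytes_emitted=0
After char 2 ('l'=37): chars_in_quartet=3 acc=0x95E5 bytes_emitted=0
After char 3 ('4'=56): chars_in_quartet=4 acc=0x257978 -> emit 25 79 78, reset; bytes_emitted=3
After char 4 ('r'=43): chars_in_quartet=1 acc=0x2B bytes_emitted=3
After char 5 ('F'=5): chars_in_quartet=2 acc=0xAC5 bytes_emitted=3
After char 6 ('A'=0): chars_in_quartet=3 acc=0x2B140 bytes_emitted=3
After char 7 ('U'=20): chars_in_quartet=4 acc=0xAC5014 -> emit AC 50 14, reset; bytes_emitted=6
After char 8 ('X'=23): chars_in_quartet=1 acc=0x17 bytes_emitted=6
After char 9 ('5'=57): chars_in_quartet=2 acc=0x5F9 bytes_emitted=6
After char 10 ('S'=18): chars_in_quartet=3 acc=0x17E52 bytes_emitted=6
After char 11 ('0'=52): chars_in_quartet=4 acc=0x5F94B4 -> emit 5F 94 B4, reset; bytes_emitted=9
After char 12 ('w'=48): chars_in_quartet=1 acc=0x30 bytes_emitted=9
After char 13 ('w'=48): chars_in_quartet=2 acc=0xC30 bytes_emitted=9
Padding '==': partial quartet acc=0xC30 -> emit C3; bytes_emitted=10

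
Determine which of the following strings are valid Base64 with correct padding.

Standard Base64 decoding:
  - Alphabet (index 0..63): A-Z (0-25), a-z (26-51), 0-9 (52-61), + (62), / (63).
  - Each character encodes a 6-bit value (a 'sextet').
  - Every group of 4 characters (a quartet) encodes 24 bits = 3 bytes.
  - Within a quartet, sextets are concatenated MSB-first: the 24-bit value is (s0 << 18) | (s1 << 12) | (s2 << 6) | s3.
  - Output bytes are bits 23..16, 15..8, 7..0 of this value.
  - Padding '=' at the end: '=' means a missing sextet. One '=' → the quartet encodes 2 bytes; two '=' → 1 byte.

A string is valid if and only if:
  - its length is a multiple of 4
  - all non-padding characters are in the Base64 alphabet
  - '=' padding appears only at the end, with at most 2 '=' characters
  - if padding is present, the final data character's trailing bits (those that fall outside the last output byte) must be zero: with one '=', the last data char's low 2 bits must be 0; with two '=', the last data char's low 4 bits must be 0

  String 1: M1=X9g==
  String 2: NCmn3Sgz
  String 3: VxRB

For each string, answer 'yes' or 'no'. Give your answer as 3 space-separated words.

String 1: 'M1=X9g==' → invalid (bad char(s): ['=']; '=' in middle)
String 2: 'NCmn3Sgz' → valid
String 3: 'VxRB' → valid

Answer: no yes yes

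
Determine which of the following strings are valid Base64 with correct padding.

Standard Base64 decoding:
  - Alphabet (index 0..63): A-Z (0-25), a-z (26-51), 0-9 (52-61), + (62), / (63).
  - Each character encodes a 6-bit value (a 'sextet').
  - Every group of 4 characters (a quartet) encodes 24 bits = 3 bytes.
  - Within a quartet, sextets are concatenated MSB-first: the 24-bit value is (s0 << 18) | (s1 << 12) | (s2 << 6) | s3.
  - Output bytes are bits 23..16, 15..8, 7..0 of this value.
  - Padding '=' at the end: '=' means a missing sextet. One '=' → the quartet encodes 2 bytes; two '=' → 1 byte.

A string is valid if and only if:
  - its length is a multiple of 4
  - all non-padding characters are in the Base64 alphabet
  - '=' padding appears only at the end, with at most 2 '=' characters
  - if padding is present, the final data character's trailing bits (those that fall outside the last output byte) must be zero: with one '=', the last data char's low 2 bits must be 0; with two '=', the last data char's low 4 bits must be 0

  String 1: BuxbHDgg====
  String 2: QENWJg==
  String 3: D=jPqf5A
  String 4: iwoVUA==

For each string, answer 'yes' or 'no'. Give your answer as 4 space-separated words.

Answer: no yes no yes

Derivation:
String 1: 'BuxbHDgg====' → invalid (4 pad chars (max 2))
String 2: 'QENWJg==' → valid
String 3: 'D=jPqf5A' → invalid (bad char(s): ['=']; '=' in middle)
String 4: 'iwoVUA==' → valid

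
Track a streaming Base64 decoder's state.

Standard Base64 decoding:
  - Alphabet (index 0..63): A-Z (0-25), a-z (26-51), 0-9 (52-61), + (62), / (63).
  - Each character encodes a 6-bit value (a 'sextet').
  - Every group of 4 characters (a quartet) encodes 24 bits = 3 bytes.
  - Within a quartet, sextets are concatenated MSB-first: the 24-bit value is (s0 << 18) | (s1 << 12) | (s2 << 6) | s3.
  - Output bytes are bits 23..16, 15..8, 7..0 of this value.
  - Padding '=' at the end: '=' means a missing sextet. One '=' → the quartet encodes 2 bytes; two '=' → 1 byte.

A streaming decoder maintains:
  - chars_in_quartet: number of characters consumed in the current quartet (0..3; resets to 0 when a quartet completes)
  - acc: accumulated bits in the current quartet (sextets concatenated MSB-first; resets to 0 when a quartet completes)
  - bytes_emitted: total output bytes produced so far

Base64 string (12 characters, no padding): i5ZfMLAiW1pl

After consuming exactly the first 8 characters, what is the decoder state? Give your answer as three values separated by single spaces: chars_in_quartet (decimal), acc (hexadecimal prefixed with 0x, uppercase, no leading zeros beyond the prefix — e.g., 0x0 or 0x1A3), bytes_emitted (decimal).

Answer: 0 0x0 6

Derivation:
After char 0 ('i'=34): chars_in_quartet=1 acc=0x22 bytes_emitted=0
After char 1 ('5'=57): chars_in_quartet=2 acc=0x8B9 bytes_emitted=0
After char 2 ('Z'=25): chars_in_quartet=3 acc=0x22E59 bytes_emitted=0
After char 3 ('f'=31): chars_in_quartet=4 acc=0x8B965F -> emit 8B 96 5F, reset; bytes_emitted=3
After char 4 ('M'=12): chars_in_quartet=1 acc=0xC bytes_emitted=3
After char 5 ('L'=11): chars_in_quartet=2 acc=0x30B bytes_emitted=3
After char 6 ('A'=0): chars_in_quartet=3 acc=0xC2C0 bytes_emitted=3
After char 7 ('i'=34): chars_in_quartet=4 acc=0x30B022 -> emit 30 B0 22, reset; bytes_emitted=6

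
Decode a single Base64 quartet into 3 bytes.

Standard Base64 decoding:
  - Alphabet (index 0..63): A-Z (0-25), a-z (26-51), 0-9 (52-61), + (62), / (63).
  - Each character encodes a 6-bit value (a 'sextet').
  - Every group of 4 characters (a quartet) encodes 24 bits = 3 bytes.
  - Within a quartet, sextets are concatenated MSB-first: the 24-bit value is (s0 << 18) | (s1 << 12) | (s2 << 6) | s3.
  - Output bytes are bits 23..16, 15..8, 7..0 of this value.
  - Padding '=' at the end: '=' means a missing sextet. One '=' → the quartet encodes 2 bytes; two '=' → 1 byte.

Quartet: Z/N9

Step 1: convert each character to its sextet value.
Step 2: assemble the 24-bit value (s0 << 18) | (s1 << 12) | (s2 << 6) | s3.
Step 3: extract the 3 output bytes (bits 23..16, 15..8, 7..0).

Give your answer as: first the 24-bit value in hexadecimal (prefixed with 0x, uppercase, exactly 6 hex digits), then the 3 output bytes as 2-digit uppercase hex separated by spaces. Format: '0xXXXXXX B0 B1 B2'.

Sextets: Z=25, /=63, N=13, 9=61
24-bit: (25<<18) | (63<<12) | (13<<6) | 61
      = 0x640000 | 0x03F000 | 0x000340 | 0x00003D
      = 0x67F37D
Bytes: (v>>16)&0xFF=67, (v>>8)&0xFF=F3, v&0xFF=7D

Answer: 0x67F37D 67 F3 7D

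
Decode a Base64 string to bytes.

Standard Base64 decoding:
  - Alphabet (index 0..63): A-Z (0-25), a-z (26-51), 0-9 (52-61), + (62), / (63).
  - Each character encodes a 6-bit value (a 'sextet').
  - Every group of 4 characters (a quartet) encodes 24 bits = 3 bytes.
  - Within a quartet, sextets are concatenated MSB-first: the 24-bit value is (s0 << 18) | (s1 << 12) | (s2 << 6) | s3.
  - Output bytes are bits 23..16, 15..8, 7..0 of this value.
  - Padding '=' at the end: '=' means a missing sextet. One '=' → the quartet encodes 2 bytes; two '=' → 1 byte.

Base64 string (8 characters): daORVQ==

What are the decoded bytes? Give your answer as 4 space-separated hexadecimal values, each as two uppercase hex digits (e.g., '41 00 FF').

After char 0 ('d'=29): chars_in_quartet=1 acc=0x1D bytes_emitted=0
After char 1 ('a'=26): chars_in_quartet=2 acc=0x75A bytes_emitted=0
After char 2 ('O'=14): chars_in_quartet=3 acc=0x1D68E bytes_emitted=0
After char 3 ('R'=17): chars_in_quartet=4 acc=0x75A391 -> emit 75 A3 91, reset; bytes_emitted=3
After char 4 ('V'=21): chars_in_quartet=1 acc=0x15 bytes_emitted=3
After char 5 ('Q'=16): chars_in_quartet=2 acc=0x550 bytes_emitted=3
Padding '==': partial quartet acc=0x550 -> emit 55; bytes_emitted=4

Answer: 75 A3 91 55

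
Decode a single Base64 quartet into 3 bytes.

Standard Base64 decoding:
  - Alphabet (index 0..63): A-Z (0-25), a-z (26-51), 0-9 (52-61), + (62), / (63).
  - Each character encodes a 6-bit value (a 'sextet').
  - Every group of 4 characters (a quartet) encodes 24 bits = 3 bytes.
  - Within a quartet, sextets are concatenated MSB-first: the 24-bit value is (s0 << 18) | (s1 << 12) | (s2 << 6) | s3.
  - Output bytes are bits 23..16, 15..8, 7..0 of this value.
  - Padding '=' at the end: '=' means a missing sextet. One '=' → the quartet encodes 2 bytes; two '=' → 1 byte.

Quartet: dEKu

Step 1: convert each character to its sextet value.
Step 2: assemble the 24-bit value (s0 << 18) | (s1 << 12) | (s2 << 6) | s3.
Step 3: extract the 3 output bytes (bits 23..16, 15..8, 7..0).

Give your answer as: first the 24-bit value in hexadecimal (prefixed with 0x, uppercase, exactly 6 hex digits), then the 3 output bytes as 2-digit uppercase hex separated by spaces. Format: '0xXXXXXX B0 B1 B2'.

Answer: 0x7442AE 74 42 AE

Derivation:
Sextets: d=29, E=4, K=10, u=46
24-bit: (29<<18) | (4<<12) | (10<<6) | 46
      = 0x740000 | 0x004000 | 0x000280 | 0x00002E
      = 0x7442AE
Bytes: (v>>16)&0xFF=74, (v>>8)&0xFF=42, v&0xFF=AE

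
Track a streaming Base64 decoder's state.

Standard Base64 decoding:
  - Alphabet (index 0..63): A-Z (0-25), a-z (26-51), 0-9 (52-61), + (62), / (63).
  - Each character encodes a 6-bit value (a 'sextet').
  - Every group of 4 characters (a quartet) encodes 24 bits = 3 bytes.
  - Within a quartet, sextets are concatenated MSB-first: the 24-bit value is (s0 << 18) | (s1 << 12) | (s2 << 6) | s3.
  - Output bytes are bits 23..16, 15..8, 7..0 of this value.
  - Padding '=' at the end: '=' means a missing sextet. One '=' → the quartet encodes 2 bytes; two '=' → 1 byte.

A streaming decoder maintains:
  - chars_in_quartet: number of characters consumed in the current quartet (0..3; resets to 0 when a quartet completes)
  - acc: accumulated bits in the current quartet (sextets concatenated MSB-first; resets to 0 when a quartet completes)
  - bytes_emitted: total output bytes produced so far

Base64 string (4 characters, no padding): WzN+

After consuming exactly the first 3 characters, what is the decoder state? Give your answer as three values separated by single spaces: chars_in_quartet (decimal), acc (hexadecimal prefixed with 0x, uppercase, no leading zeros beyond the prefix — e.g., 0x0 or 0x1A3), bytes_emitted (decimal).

After char 0 ('W'=22): chars_in_quartet=1 acc=0x16 bytes_emitted=0
After char 1 ('z'=51): chars_in_quartet=2 acc=0x5B3 bytes_emitted=0
After char 2 ('N'=13): chars_in_quartet=3 acc=0x16CCD bytes_emitted=0

Answer: 3 0x16CCD 0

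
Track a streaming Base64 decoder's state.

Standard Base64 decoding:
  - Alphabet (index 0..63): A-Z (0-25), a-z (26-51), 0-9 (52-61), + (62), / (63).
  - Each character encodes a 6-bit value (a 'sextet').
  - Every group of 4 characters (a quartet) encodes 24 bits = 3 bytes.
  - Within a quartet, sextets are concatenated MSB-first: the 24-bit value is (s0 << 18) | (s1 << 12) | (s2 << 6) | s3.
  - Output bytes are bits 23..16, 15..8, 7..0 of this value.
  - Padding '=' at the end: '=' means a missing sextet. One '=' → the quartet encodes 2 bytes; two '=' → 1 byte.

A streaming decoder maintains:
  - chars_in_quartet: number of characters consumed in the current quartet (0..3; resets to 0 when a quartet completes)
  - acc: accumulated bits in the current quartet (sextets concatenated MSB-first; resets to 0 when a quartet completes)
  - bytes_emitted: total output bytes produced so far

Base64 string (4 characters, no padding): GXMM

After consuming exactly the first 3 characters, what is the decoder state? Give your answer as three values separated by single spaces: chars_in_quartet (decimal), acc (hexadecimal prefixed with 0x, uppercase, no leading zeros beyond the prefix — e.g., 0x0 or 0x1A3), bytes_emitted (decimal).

Answer: 3 0x65CC 0

Derivation:
After char 0 ('G'=6): chars_in_quartet=1 acc=0x6 bytes_emitted=0
After char 1 ('X'=23): chars_in_quartet=2 acc=0x197 bytes_emitted=0
After char 2 ('M'=12): chars_in_quartet=3 acc=0x65CC bytes_emitted=0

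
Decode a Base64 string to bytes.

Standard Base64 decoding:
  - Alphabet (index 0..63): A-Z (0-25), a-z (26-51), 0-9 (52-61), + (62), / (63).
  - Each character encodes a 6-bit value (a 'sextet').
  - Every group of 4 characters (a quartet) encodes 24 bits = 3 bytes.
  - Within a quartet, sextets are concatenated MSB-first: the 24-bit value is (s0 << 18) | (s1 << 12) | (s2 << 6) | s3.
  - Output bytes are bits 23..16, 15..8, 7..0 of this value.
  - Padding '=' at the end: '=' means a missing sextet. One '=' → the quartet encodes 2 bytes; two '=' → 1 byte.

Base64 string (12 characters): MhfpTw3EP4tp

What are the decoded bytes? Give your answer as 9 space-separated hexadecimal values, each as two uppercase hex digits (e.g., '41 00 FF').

Answer: 32 17 E9 4F 0D C4 3F 8B 69

Derivation:
After char 0 ('M'=12): chars_in_quartet=1 acc=0xC bytes_emitted=0
After char 1 ('h'=33): chars_in_quartet=2 acc=0x321 bytes_emitted=0
After char 2 ('f'=31): chars_in_quartet=3 acc=0xC85F bytes_emitted=0
After char 3 ('p'=41): chars_in_quartet=4 acc=0x3217E9 -> emit 32 17 E9, reset; bytes_emitted=3
After char 4 ('T'=19): chars_in_quartet=1 acc=0x13 bytes_emitted=3
After char 5 ('w'=48): chars_in_quartet=2 acc=0x4F0 bytes_emitted=3
After char 6 ('3'=55): chars_in_quartet=3 acc=0x13C37 bytes_emitted=3
After char 7 ('E'=4): chars_in_quartet=4 acc=0x4F0DC4 -> emit 4F 0D C4, reset; bytes_emitted=6
After char 8 ('P'=15): chars_in_quartet=1 acc=0xF bytes_emitted=6
After char 9 ('4'=56): chars_in_quartet=2 acc=0x3F8 bytes_emitted=6
After char 10 ('t'=45): chars_in_quartet=3 acc=0xFE2D bytes_emitted=6
After char 11 ('p'=41): chars_in_quartet=4 acc=0x3F8B69 -> emit 3F 8B 69, reset; bytes_emitted=9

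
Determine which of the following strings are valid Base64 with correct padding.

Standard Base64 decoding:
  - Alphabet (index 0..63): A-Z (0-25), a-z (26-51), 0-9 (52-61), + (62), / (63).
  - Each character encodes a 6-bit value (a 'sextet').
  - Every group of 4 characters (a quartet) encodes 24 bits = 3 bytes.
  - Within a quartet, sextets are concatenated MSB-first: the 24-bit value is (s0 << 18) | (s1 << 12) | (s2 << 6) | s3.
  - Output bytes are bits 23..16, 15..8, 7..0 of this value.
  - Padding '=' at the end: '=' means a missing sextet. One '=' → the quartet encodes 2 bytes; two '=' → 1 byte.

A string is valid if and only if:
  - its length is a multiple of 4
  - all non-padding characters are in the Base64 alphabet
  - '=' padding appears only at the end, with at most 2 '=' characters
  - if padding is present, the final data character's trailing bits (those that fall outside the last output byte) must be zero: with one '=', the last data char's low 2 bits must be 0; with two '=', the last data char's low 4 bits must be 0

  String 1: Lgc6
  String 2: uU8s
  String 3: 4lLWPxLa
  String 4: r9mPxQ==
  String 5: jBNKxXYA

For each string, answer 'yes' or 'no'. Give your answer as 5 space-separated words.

String 1: 'Lgc6' → valid
String 2: 'uU8s' → valid
String 3: '4lLWPxLa' → valid
String 4: 'r9mPxQ==' → valid
String 5: 'jBNKxXYA' → valid

Answer: yes yes yes yes yes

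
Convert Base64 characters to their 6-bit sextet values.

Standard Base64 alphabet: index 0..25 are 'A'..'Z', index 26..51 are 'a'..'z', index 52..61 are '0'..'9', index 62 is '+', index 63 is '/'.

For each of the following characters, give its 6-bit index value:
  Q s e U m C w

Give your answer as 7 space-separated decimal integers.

'Q': A..Z range, ord('Q') − ord('A') = 16
's': a..z range, 26 + ord('s') − ord('a') = 44
'e': a..z range, 26 + ord('e') − ord('a') = 30
'U': A..Z range, ord('U') − ord('A') = 20
'm': a..z range, 26 + ord('m') − ord('a') = 38
'C': A..Z range, ord('C') − ord('A') = 2
'w': a..z range, 26 + ord('w') − ord('a') = 48

Answer: 16 44 30 20 38 2 48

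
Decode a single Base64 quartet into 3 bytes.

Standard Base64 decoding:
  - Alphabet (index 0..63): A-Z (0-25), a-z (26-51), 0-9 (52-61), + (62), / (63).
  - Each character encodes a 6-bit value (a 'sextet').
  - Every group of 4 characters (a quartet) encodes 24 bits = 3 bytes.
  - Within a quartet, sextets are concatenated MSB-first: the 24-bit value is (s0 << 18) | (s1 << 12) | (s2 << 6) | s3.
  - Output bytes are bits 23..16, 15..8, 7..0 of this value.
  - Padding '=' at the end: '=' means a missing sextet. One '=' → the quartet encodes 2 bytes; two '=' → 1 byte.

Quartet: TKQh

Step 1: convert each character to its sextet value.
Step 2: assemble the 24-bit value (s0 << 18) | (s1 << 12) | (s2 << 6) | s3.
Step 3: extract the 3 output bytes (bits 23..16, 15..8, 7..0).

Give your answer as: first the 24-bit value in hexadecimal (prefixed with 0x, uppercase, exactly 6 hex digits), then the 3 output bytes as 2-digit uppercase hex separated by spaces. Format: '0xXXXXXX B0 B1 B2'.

Answer: 0x4CA421 4C A4 21

Derivation:
Sextets: T=19, K=10, Q=16, h=33
24-bit: (19<<18) | (10<<12) | (16<<6) | 33
      = 0x4C0000 | 0x00A000 | 0x000400 | 0x000021
      = 0x4CA421
Bytes: (v>>16)&0xFF=4C, (v>>8)&0xFF=A4, v&0xFF=21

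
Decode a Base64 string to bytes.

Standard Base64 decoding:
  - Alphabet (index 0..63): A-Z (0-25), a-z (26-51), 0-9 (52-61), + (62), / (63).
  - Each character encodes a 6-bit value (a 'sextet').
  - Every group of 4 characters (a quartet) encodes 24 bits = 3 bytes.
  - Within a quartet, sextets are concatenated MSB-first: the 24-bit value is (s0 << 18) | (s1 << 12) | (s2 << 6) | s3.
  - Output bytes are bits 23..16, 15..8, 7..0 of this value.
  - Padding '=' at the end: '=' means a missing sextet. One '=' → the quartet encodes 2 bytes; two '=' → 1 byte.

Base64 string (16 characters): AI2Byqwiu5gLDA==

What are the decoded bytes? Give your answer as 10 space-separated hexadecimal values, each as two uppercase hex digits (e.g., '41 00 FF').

Answer: 00 8D 81 CA AC 22 BB 98 0B 0C

Derivation:
After char 0 ('A'=0): chars_in_quartet=1 acc=0x0 bytes_emitted=0
After char 1 ('I'=8): chars_in_quartet=2 acc=0x8 bytes_emitted=0
After char 2 ('2'=54): chars_in_quartet=3 acc=0x236 bytes_emitted=0
After char 3 ('B'=1): chars_in_quartet=4 acc=0x8D81 -> emit 00 8D 81, reset; bytes_emitted=3
After char 4 ('y'=50): chars_in_quartet=1 acc=0x32 bytes_emitted=3
After char 5 ('q'=42): chars_in_quartet=2 acc=0xCAA bytes_emitted=3
After char 6 ('w'=48): chars_in_quartet=3 acc=0x32AB0 bytes_emitted=3
After char 7 ('i'=34): chars_in_quartet=4 acc=0xCAAC22 -> emit CA AC 22, reset; bytes_emitted=6
After char 8 ('u'=46): chars_in_quartet=1 acc=0x2E bytes_emitted=6
After char 9 ('5'=57): chars_in_quartet=2 acc=0xBB9 bytes_emitted=6
After char 10 ('g'=32): chars_in_quartet=3 acc=0x2EE60 bytes_emitted=6
After char 11 ('L'=11): chars_in_quartet=4 acc=0xBB980B -> emit BB 98 0B, reset; bytes_emitted=9
After char 12 ('D'=3): chars_in_quartet=1 acc=0x3 bytes_emitted=9
After char 13 ('A'=0): chars_in_quartet=2 acc=0xC0 bytes_emitted=9
Padding '==': partial quartet acc=0xC0 -> emit 0C; bytes_emitted=10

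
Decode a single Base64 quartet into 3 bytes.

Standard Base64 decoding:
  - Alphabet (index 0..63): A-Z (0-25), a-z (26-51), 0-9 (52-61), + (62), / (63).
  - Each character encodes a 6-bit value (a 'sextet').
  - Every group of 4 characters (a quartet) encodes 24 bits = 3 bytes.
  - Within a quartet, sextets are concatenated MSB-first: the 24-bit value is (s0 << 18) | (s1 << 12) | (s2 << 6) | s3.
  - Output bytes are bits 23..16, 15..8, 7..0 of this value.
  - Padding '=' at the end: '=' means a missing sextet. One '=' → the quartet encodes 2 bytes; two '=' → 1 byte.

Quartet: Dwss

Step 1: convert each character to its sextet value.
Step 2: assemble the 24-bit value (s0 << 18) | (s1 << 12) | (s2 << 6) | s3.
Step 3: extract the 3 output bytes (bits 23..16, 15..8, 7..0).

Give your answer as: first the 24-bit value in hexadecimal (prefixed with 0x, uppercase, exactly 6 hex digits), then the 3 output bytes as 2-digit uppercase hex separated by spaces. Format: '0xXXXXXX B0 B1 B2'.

Sextets: D=3, w=48, s=44, s=44
24-bit: (3<<18) | (48<<12) | (44<<6) | 44
      = 0x0C0000 | 0x030000 | 0x000B00 | 0x00002C
      = 0x0F0B2C
Bytes: (v>>16)&0xFF=0F, (v>>8)&0xFF=0B, v&0xFF=2C

Answer: 0x0F0B2C 0F 0B 2C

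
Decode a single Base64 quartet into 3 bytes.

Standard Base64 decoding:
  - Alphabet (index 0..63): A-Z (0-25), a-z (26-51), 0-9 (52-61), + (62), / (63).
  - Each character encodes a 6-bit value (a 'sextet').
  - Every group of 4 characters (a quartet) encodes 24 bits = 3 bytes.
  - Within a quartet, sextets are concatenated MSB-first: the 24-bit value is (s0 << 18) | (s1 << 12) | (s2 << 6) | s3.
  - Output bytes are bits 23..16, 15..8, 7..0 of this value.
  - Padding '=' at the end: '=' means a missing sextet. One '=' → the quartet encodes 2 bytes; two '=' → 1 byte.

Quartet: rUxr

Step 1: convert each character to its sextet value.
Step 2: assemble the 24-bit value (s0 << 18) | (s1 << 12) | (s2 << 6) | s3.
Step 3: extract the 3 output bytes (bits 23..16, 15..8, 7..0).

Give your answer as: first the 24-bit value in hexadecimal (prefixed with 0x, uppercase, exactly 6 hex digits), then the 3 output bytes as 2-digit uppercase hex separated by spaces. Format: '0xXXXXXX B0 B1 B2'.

Sextets: r=43, U=20, x=49, r=43
24-bit: (43<<18) | (20<<12) | (49<<6) | 43
      = 0xAC0000 | 0x014000 | 0x000C40 | 0x00002B
      = 0xAD4C6B
Bytes: (v>>16)&0xFF=AD, (v>>8)&0xFF=4C, v&0xFF=6B

Answer: 0xAD4C6B AD 4C 6B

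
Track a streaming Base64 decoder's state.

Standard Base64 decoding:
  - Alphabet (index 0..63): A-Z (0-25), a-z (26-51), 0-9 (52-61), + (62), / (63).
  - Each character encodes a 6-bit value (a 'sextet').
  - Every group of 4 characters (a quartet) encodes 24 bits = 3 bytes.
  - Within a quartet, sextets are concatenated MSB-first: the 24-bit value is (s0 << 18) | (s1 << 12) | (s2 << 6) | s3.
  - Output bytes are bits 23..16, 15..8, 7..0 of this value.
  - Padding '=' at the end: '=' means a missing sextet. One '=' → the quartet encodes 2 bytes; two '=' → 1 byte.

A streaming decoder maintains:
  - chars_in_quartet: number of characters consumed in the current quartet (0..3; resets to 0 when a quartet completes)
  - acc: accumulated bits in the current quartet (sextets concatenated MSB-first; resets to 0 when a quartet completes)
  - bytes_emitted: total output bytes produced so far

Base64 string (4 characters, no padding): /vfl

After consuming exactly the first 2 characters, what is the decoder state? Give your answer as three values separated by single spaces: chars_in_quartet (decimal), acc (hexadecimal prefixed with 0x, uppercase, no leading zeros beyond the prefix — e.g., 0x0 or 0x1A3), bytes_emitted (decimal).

After char 0 ('/'=63): chars_in_quartet=1 acc=0x3F bytes_emitted=0
After char 1 ('v'=47): chars_in_quartet=2 acc=0xFEF bytes_emitted=0

Answer: 2 0xFEF 0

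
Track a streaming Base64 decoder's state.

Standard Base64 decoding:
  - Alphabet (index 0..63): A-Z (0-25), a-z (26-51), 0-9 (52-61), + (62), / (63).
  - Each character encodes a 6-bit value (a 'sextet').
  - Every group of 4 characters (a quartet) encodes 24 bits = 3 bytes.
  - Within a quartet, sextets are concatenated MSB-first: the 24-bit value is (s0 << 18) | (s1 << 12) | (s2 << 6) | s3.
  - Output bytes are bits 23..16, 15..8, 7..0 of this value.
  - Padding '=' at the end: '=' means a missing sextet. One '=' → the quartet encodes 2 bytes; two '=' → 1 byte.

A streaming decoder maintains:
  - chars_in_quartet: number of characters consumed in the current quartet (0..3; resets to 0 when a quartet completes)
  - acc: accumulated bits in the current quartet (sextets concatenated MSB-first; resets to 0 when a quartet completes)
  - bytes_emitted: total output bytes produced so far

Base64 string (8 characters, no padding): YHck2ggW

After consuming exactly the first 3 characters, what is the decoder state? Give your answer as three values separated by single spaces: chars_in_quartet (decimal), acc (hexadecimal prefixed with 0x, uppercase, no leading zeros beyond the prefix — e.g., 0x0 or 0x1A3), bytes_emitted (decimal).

After char 0 ('Y'=24): chars_in_quartet=1 acc=0x18 bytes_emitted=0
After char 1 ('H'=7): chars_in_quartet=2 acc=0x607 bytes_emitted=0
After char 2 ('c'=28): chars_in_quartet=3 acc=0x181DC bytes_emitted=0

Answer: 3 0x181DC 0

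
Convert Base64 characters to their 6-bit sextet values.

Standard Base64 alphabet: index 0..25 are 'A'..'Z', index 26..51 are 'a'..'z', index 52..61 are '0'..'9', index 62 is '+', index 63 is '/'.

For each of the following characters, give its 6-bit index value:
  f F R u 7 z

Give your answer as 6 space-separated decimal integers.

'f': a..z range, 26 + ord('f') − ord('a') = 31
'F': A..Z range, ord('F') − ord('A') = 5
'R': A..Z range, ord('R') − ord('A') = 17
'u': a..z range, 26 + ord('u') − ord('a') = 46
'7': 0..9 range, 52 + ord('7') − ord('0') = 59
'z': a..z range, 26 + ord('z') − ord('a') = 51

Answer: 31 5 17 46 59 51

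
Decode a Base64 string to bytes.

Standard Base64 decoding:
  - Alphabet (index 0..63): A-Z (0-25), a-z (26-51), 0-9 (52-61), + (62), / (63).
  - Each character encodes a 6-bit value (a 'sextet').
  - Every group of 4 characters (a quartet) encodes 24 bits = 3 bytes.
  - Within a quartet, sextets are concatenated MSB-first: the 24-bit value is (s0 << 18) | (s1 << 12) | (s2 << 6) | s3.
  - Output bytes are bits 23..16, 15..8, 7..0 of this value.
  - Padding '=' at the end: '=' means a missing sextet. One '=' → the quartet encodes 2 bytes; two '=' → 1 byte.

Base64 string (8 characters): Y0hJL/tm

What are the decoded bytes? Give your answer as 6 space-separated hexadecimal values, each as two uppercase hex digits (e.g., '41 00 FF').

Answer: 63 48 49 2F FB 66

Derivation:
After char 0 ('Y'=24): chars_in_quartet=1 acc=0x18 bytes_emitted=0
After char 1 ('0'=52): chars_in_quartet=2 acc=0x634 bytes_emitted=0
After char 2 ('h'=33): chars_in_quartet=3 acc=0x18D21 bytes_emitted=0
After char 3 ('J'=9): chars_in_quartet=4 acc=0x634849 -> emit 63 48 49, reset; bytes_emitted=3
After char 4 ('L'=11): chars_in_quartet=1 acc=0xB bytes_emitted=3
After char 5 ('/'=63): chars_in_quartet=2 acc=0x2FF bytes_emitted=3
After char 6 ('t'=45): chars_in_quartet=3 acc=0xBFED bytes_emitted=3
After char 7 ('m'=38): chars_in_quartet=4 acc=0x2FFB66 -> emit 2F FB 66, reset; bytes_emitted=6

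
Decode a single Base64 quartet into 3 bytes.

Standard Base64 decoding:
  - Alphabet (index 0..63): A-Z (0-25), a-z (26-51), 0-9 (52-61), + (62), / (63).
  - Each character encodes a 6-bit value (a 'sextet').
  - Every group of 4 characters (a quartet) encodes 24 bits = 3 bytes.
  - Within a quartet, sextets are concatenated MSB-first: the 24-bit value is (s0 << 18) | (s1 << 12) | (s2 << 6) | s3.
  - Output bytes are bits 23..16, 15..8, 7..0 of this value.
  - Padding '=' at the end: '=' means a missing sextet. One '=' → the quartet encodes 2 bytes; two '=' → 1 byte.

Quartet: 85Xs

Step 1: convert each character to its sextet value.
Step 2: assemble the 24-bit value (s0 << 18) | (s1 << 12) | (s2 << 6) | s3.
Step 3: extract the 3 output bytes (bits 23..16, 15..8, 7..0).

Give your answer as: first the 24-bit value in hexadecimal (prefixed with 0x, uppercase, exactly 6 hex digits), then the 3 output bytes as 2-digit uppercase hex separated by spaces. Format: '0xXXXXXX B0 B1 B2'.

Answer: 0xF395EC F3 95 EC

Derivation:
Sextets: 8=60, 5=57, X=23, s=44
24-bit: (60<<18) | (57<<12) | (23<<6) | 44
      = 0xF00000 | 0x039000 | 0x0005C0 | 0x00002C
      = 0xF395EC
Bytes: (v>>16)&0xFF=F3, (v>>8)&0xFF=95, v&0xFF=EC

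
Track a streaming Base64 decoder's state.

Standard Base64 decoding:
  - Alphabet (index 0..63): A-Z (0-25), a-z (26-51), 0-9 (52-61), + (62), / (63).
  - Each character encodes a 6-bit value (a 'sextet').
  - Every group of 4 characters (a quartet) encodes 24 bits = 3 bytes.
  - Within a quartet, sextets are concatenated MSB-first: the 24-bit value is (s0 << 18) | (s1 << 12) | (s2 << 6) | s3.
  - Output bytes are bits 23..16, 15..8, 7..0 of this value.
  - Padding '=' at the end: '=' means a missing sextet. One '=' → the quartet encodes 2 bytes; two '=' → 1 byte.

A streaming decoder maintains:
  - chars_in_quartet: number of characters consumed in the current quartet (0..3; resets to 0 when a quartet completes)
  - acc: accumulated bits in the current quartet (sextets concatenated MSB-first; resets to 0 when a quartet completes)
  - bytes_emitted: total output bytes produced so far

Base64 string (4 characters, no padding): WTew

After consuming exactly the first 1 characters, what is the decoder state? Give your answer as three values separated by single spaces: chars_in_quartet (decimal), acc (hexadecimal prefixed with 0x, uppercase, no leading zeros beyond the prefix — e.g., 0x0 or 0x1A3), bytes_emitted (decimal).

Answer: 1 0x16 0

Derivation:
After char 0 ('W'=22): chars_in_quartet=1 acc=0x16 bytes_emitted=0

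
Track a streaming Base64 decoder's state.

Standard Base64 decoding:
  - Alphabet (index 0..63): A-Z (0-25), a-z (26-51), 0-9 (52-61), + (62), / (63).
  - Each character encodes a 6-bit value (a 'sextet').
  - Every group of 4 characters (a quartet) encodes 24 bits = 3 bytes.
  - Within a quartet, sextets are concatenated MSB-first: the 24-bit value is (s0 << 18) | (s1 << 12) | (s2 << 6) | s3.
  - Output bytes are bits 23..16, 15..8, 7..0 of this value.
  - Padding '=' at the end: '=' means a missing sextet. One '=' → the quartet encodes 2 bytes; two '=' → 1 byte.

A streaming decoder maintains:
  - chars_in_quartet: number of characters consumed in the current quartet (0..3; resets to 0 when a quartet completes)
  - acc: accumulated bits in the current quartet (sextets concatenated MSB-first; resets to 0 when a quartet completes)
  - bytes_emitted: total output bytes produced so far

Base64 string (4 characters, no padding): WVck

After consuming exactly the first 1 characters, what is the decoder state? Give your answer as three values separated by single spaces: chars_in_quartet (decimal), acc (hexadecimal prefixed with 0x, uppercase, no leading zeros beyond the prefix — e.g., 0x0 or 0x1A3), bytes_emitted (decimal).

Answer: 1 0x16 0

Derivation:
After char 0 ('W'=22): chars_in_quartet=1 acc=0x16 bytes_emitted=0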